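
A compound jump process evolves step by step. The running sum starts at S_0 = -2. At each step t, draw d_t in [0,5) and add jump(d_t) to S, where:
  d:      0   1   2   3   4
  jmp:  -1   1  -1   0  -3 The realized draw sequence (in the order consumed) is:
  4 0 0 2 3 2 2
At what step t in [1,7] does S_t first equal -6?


2

t=0: S=-2, d=4, jump=-3, S_1=-5
t=1: S=-5, d=0, jump=-1, S_2=-6
t=2: S=-6, d=0, jump=-1, S_3=-7
t=3: S=-7, d=2, jump=-1, S_4=-8
t=4: S=-8, d=3, jump=0, S_5=-8
t=5: S=-8, d=2, jump=-1, S_6=-9
t=6: S=-9, d=2, jump=-1, S_7=-10


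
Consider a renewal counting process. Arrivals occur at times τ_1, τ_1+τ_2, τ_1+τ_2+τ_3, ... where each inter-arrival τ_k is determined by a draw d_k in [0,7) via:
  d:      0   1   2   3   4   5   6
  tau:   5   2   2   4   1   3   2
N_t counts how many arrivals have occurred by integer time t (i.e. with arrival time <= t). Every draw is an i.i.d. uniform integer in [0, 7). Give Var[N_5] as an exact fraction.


Inter-arrival values over d=0..6: [5, 2, 2, 4, 1, 3, 2]
Each d has probability 1/7, so the pmf of τ is: f(1) = 1/7, f(2) = 3/7, f(3) = 1/7, f(4) = 1/7, f(5) = 1/7
Let p_n(j) = P(N_n = j), with p_0 = [1]. Condition on τ_1: p_n(0) = P(τ > n), and for j >= 1, p_n(j) = Σ_{k<=n} f(k)·p_{n−k}(j−1)
p_1 = [6/7, 1/7]  (j = 0..1)
p_2 = [3/7, 27/49, 1/49]  (j = 0..2)
p_3 = [2/7, 4/7, 48/343, 1/343]  (j = 0..3)
p_4 = [1/7, 24/49, 116/343, 69/2401, 1/2401]  (j = 0..4)
p_5 = [0, 23/49, 142/343, 267/2401, 90/16807, 1/16807]  (j = 0..5)
E[N_5] = Σ j·p_5(j) = 27777/16807;  E[N_5²] = Σ j²·p_5(j) = 54007/16807
Var[N_5] = 54007/16807 − (27777/16807)² = 136133920/282475249

136133920/282475249


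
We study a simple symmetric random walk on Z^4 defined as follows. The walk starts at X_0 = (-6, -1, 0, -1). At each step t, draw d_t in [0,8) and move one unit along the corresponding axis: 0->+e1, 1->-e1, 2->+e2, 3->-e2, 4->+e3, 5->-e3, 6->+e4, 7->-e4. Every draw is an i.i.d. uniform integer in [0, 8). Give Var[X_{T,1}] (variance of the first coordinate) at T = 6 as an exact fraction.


3/2

Outcome values over d=0..7: [1, -1, 0, 0, 0, 0, 0, 0]
Σy = 0, Σy² = 2, M = 8
μ = 0/8 = 0,  σ² = 2/8 − (0)² = 1/4
Independent increments: Var[X_6] = 6·σ² = 6·(1/4) = 3/2


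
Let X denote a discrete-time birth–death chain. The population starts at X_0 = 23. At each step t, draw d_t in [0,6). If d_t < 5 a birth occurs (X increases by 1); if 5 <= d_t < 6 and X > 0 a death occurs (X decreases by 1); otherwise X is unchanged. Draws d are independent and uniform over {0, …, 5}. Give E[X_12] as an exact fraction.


X can drop by at most 1 per step and X_0 = 23 > T = 12, so X_t >= 23 − t >= 11 > 0 for every t <= 12: the floor at 0 (the 'and X > 0' condition) never binds. Hence X_12 = X_0 + Σ_{t<12} Y_t with i.i.d. increments Y_t = y(d_t) ∈ {+1, −1, 0}.
Outcome values over d=0..5: [1, 1, 1, 1, 1, -1]
Σy = 4, Σy² = 6, M = 6
μ = 4/6 = 2/3,  σ² = 6/6 − (2/3)² = 5/9
E[X_12] = 23 + 12·(2/3) = 31

31


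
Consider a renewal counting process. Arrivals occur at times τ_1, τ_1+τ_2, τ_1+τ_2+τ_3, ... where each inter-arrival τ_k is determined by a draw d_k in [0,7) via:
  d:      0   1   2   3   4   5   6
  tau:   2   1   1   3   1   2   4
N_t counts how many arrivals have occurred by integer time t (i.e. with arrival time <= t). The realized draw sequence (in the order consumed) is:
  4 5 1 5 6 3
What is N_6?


4

draw d_1=4: τ_1=1, arrival time A_1=1
draw d_2=5: τ_2=2, arrival time A_2=3
draw d_3=1: τ_3=1, arrival time A_3=4
draw d_4=5: τ_4=2, arrival time A_4=6
draw d_5=6: τ_5=4, arrival time A_5=10
draw d_6=3: τ_6=3, arrival time A_6=13
N_t over t=0..6: 0:0 1:1 2:1 3:2 4:3 5:3 6:4


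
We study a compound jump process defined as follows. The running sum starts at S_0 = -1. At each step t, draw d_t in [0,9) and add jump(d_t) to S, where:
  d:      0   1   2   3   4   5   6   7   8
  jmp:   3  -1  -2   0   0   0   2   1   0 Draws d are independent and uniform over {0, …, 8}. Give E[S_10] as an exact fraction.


Outcome values over d=0..8: [3, -1, -2, 0, 0, 0, 2, 1, 0]
Σy = 3, Σy² = 19, M = 9
μ = 3/9 = 1/3,  σ² = 19/9 − (1/3)² = 2
E[S_10] = -1 + 10·(1/3) = 7/3

7/3


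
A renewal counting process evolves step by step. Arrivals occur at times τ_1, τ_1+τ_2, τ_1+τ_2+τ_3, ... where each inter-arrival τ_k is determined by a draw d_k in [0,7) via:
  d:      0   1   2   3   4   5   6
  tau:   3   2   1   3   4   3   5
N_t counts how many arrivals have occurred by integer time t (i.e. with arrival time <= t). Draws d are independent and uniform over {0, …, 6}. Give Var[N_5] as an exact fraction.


97439320/282475249

Inter-arrival values over d=0..6: [3, 2, 1, 3, 4, 3, 5]
Each d has probability 1/7, so the pmf of τ is: f(1) = 1/7, f(2) = 1/7, f(3) = 3/7, f(4) = 1/7, f(5) = 1/7
Let p_n(j) = P(N_n = j), with p_0 = [1]. Condition on τ_1: p_n(0) = P(τ > n), and for j >= 1, p_n(j) = Σ_{k<=n} f(k)·p_{n−k}(j−1)
p_1 = [6/7, 1/7]  (j = 0..1)
p_2 = [5/7, 13/49, 1/49]  (j = 0..2)
p_3 = [2/7, 32/49, 20/343, 1/343]  (j = 0..3)
p_4 = [1/7, 32/49, 66/343, 27/2401, 1/2401]  (j = 0..4)
p_5 = [0, 31/49, 110/343, 107/2401, 34/16807, 1/16807]  (j = 0..5)
E[N_5] = Σ j·p_5(j) = 23801/16807;  E[N_5²] = Σ j²·p_5(j) = 39503/16807
Var[N_5] = 39503/16807 − (23801/16807)² = 97439320/282475249


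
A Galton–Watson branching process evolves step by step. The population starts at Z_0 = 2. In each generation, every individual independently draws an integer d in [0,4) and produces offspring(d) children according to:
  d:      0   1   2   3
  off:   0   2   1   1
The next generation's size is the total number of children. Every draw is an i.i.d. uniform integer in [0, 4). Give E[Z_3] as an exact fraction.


2

Outcome values over d=0..3: [0, 2, 1, 1]
Σy = 4, Σy² = 6, M = 4
μ = 4/4 = 1,  σ² = 6/4 − (1)² = 1/2
E[Z_0] = 2
E[Z_1] = 1·E[Z_0] = 2
E[Z_2] = 1·E[Z_1] = 2
E[Z_3] = 1·E[Z_2] = 2


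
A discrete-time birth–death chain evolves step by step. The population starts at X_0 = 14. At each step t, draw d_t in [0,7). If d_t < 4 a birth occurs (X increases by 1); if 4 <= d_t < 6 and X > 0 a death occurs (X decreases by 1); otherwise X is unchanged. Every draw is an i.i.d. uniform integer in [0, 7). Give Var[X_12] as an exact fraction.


456/49

X can drop by at most 1 per step and X_0 = 14 > T = 12, so X_t >= 14 − t >= 2 > 0 for every t <= 12: the floor at 0 (the 'and X > 0' condition) never binds. Hence X_12 = X_0 + Σ_{t<12} Y_t with i.i.d. increments Y_t = y(d_t) ∈ {+1, −1, 0}.
Outcome values over d=0..6: [1, 1, 1, 1, -1, -1, 0]
Σy = 2, Σy² = 6, M = 7
μ = 2/7 = 2/7,  σ² = 6/7 − (2/7)² = 38/49
Independent increments: Var[X_12] = 12·σ² = 12·(38/49) = 456/49


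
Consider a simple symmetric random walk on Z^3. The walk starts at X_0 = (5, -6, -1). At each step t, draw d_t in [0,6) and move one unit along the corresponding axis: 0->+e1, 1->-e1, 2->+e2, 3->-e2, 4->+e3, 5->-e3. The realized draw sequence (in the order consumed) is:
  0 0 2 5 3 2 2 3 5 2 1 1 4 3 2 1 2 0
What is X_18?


t=0: X=(5, -6, -1), d=0 → +e1, X_1=(6, -6, -1)
t=1: X=(6, -6, -1), d=0 → +e1, X_2=(7, -6, -1)
t=2: X=(7, -6, -1), d=2 → +e2, X_3=(7, -5, -1)
t=3: X=(7, -5, -1), d=5 → -e3, X_4=(7, -5, -2)
t=4: X=(7, -5, -2), d=3 → -e2, X_5=(7, -6, -2)
t=5: X=(7, -6, -2), d=2 → +e2, X_6=(7, -5, -2)
t=6: X=(7, -5, -2), d=2 → +e2, X_7=(7, -4, -2)
t=7: X=(7, -4, -2), d=3 → -e2, X_8=(7, -5, -2)
t=8: X=(7, -5, -2), d=5 → -e3, X_9=(7, -5, -3)
t=9: X=(7, -5, -3), d=2 → +e2, X_10=(7, -4, -3)
t=10: X=(7, -4, -3), d=1 → -e1, X_11=(6, -4, -3)
t=11: X=(6, -4, -3), d=1 → -e1, X_12=(5, -4, -3)
t=12: X=(5, -4, -3), d=4 → +e3, X_13=(5, -4, -2)
t=13: X=(5, -4, -2), d=3 → -e2, X_14=(5, -5, -2)
t=14: X=(5, -5, -2), d=2 → +e2, X_15=(5, -4, -2)
t=15: X=(5, -4, -2), d=1 → -e1, X_16=(4, -4, -2)
t=16: X=(4, -4, -2), d=2 → +e2, X_17=(4, -3, -2)
t=17: X=(4, -3, -2), d=0 → +e1, X_18=(5, -3, -2)

(5, -3, -2)


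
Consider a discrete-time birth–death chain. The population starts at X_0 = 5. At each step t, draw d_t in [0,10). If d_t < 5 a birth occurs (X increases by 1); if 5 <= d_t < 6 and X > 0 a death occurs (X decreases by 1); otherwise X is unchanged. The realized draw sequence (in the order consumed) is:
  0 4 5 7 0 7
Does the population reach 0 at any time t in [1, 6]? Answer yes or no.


no

t=0: X=5, d=0 → birth, X_1=6
t=1: X=6, d=4 → birth, X_2=7
t=2: X=7, d=5 → death, X_3=6
t=3: X=6, d=7 → hold, X_4=6
t=4: X=6, d=0 → birth, X_5=7
t=5: X=7, d=7 → hold, X_6=7


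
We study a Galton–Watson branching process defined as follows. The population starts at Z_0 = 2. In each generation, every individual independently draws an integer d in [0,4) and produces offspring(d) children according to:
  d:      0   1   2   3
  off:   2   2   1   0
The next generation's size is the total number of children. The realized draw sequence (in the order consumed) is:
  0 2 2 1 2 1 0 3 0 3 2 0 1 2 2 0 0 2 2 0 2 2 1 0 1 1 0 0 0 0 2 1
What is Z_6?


gen 0: Z_0=2, draws=[0, 2], offspring=[2, 1], Z_1=3
gen 1: Z_1=3, draws=[2, 1, 2], offspring=[1, 2, 1], Z_2=4
gen 2: Z_2=4, draws=[1, 0, 3, 0], offspring=[2, 2, 0, 2], Z_3=6
gen 3: Z_3=6, draws=[3, 2, 0, 1, 2, 2], offspring=[0, 1, 2, 2, 1, 1], Z_4=7
gen 4: Z_4=7, draws=[0, 0, 2, 2, 0, 2, 2], offspring=[2, 2, 1, 1, 2, 1, 1], Z_5=10
gen 5: Z_5=10, draws=[1, 0, 1, 1, 0, 0, 0, 0, 2, 1], offspring=[2, 2, 2, 2, 2, 2, 2, 2, 1, 2], Z_6=19

19


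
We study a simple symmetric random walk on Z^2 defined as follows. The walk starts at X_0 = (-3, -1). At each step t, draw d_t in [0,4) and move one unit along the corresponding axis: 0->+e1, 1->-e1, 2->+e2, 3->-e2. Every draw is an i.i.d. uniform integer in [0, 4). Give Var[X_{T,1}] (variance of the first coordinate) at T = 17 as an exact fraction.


17/2

Outcome values over d=0..3: [1, -1, 0, 0]
Σy = 0, Σy² = 2, M = 4
μ = 0/4 = 0,  σ² = 2/4 − (0)² = 1/2
Independent increments: Var[X_17] = 17·σ² = 17·(1/2) = 17/2


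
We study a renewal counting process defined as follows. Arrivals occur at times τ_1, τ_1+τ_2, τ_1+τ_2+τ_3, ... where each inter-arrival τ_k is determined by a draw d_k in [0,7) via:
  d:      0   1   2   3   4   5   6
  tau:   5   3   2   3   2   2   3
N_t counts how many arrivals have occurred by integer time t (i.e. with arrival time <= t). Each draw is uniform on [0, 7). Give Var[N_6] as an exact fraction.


Inter-arrival values over d=0..6: [5, 3, 2, 3, 2, 2, 3]
Each d has probability 1/7, so the pmf of τ is: f(2) = 3/7, f(3) = 3/7, f(5) = 1/7
Let p_n(j) = P(N_n = j), with p_0 = [1]. Condition on τ_1: p_n(0) = P(τ > n), and for j >= 1, p_n(j) = Σ_{k<=n} f(k)·p_{n−k}(j−1)
p_1 = [1]  (j = 0)
p_2 = [4/7, 3/7]  (j = 0..1)
p_3 = [1/7, 6/7]  (j = 0..1)
p_4 = [1/7, 33/49, 9/49]  (j = 0..2)
p_5 = [0, 22/49, 27/49]  (j = 0..2)
p_6 = [0, 13/49, 225/343, 27/343]  (j = 0..3)
E[N_6] = Σ j·p_6(j) = 622/343;  E[N_6²] = Σ j²·p_6(j) = 1234/343
Var[N_6] = 1234/343 − (622/343)² = 36378/117649

36378/117649


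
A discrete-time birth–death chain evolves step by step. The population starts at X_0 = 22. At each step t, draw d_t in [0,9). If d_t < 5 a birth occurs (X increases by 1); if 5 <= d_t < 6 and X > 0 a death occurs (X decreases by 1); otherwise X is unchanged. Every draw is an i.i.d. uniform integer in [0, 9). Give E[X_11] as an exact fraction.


X can drop by at most 1 per step and X_0 = 22 > T = 11, so X_t >= 22 − t >= 11 > 0 for every t <= 11: the floor at 0 (the 'and X > 0' condition) never binds. Hence X_11 = X_0 + Σ_{t<11} Y_t with i.i.d. increments Y_t = y(d_t) ∈ {+1, −1, 0}.
Outcome values over d=0..8: [1, 1, 1, 1, 1, -1, 0, 0, 0]
Σy = 4, Σy² = 6, M = 9
μ = 4/9 = 4/9,  σ² = 6/9 − (4/9)² = 38/81
E[X_11] = 22 + 11·(4/9) = 242/9

242/9


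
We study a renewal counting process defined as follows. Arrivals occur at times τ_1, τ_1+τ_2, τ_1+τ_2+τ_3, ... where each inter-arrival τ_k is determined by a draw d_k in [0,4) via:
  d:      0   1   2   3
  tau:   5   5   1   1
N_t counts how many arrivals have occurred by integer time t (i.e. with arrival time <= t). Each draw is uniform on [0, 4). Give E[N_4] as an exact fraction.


Inter-arrival values over d=0..3: [5, 5, 1, 1]
Each d has probability 1/4, so the pmf of τ is: f(1) = 1/2, f(5) = 1/2
Renewal equation for m(n) = E[N_n]: condition on τ_1 = k (if k <= n, one arrival plus a fresh copy on the remaining n−k steps): m(n) = F(n) + Σ_{k<=n} f(k)·m(n−k), where F(n) = P(τ <= n) and m(0) = 0
m(1) = F(1) = 1/2
m(2) = F(2) + f(1)·m(1) = 1/2 + 1/2·1/2 = 3/4
m(3) = F(3) + f(1)·m(2) = 1/2 + 1/2·3/4 = 7/8
m(4) = F(4) + f(1)·m(3) = 1/2 + 1/2·7/8 = 15/16
E[N_4] = m(4) = 15/16

15/16


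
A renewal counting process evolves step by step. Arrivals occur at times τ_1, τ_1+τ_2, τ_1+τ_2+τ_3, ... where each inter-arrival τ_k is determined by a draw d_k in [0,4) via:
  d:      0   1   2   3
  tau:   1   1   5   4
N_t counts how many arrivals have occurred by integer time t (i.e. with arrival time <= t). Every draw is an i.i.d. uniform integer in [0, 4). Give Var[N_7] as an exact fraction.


23039/16384

Inter-arrival values over d=0..3: [1, 1, 5, 4]
Each d has probability 1/4, so the pmf of τ is: f(1) = 1/2, f(4) = 1/4, f(5) = 1/4
Let p_n(j) = P(N_n = j), with p_0 = [1]. Condition on τ_1: p_n(0) = P(τ > n), and for j >= 1, p_n(j) = Σ_{k<=n} f(k)·p_{n−k}(j−1)
p_1 = [1/2, 1/2]  (j = 0..1)
p_2 = [1/2, 1/4, 1/4]  (j = 0..2)
p_3 = [1/2, 1/4, 1/8, 1/8]  (j = 0..3)
p_4 = [1/4, 1/2, 1/8, 1/16, 1/16]  (j = 0..4)
p_5 = [0, 1/2, 3/8, 1/16, 1/32, 1/32]  (j = 0..5)
p_6 = [0, 1/4, 7/16, 1/4, 1/32, 1/64, 1/64]  (j = 0..6)
p_7 = [0, 1/4, 1/4, 5/16, 5/32, 1/64, 1/128, 1/128]  (j = 0..7)
E[N_7] = Σ j·p_7(j) = 319/128;  E[N_7²] = Σ j²·p_7(j) = 975/128
Var[N_7] = 975/128 − (319/128)² = 23039/16384


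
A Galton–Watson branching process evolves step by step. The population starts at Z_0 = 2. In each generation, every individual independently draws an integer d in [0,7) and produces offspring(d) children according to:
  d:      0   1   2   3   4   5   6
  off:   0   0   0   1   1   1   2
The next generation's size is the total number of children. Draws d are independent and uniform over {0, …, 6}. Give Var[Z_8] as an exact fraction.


Outcome values over d=0..6: [0, 0, 0, 1, 1, 1, 2]
Σy = 5, Σy² = 7, M = 7
μ = 5/7 = 5/7,  σ² = 7/7 − (5/7)² = 24/49
V_0 = 0, E_0 = 2
V_1 = 24/49·E_0 + (5/7)²·V_0 = 48/49;  E_1 = 10/7
V_2 = 24/49·E_1 + (5/7)²·V_1 = 2880/2401;  E_2 = 50/49
V_3 = 24/49·E_2 + (5/7)²·V_2 = 130800/117649;  E_3 = 250/343
V_4 = 24/49·E_3 + (5/7)²·V_3 = 5328000/5764801;  E_4 = 1250/2401
V_5 = 24/49·E_4 + (5/7)²·V_4 = 205230000/282475249;  E_5 = 6250/16807
V_6 = 24/49·E_5 + (5/7)²·V_5 = 7651800000/13841287201;  E_6 = 31250/117649
V_7 = 24/49·E_6 + (5/7)²·V_6 = 279531750000/678223072849;  E_7 = 156250/823543
V_8 = 24/49·E_7 + (5/7)²·V_7 = 10076580000000/33232930569601;  E_8 = 781250/5764801

10076580000000/33232930569601


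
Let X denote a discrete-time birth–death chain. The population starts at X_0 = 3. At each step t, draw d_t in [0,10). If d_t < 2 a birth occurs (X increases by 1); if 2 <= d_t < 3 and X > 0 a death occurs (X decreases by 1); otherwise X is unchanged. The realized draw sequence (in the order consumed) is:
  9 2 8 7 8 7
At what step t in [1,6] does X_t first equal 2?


2

t=0: X=3, d=9 → hold, X_1=3
t=1: X=3, d=2 → death, X_2=2
t=2: X=2, d=8 → hold, X_3=2
t=3: X=2, d=7 → hold, X_4=2
t=4: X=2, d=8 → hold, X_5=2
t=5: X=2, d=7 → hold, X_6=2


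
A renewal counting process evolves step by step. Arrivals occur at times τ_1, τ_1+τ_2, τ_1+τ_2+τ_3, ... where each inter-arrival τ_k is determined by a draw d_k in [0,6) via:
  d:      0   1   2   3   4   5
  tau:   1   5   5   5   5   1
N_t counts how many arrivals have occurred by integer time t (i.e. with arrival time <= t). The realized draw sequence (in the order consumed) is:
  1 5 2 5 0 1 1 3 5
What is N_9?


2

draw d_1=1: τ_1=5, arrival time A_1=5
draw d_2=5: τ_2=1, arrival time A_2=6
draw d_3=2: τ_3=5, arrival time A_3=11
draw d_4=5: τ_4=1, arrival time A_4=12
draw d_5=0: τ_5=1, arrival time A_5=13
draw d_6=1: τ_6=5, arrival time A_6=18
draw d_7=1: τ_7=5, arrival time A_7=23
draw d_8=3: τ_8=5, arrival time A_8=28
draw d_9=5: τ_9=1, arrival time A_9=29
N_t over t=0..9: 0:0 1:0 2:0 3:0 4:0 5:1 6:2 7:2 8:2 9:2


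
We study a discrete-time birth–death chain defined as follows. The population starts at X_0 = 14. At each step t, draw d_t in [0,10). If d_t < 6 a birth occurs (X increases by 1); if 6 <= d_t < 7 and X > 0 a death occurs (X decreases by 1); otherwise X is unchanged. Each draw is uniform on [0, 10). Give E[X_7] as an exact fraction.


35/2

X can drop by at most 1 per step and X_0 = 14 > T = 7, so X_t >= 14 − t >= 7 > 0 for every t <= 7: the floor at 0 (the 'and X > 0' condition) never binds. Hence X_7 = X_0 + Σ_{t<7} Y_t with i.i.d. increments Y_t = y(d_t) ∈ {+1, −1, 0}.
Outcome values over d=0..9: [1, 1, 1, 1, 1, 1, -1, 0, 0, 0]
Σy = 5, Σy² = 7, M = 10
μ = 5/10 = 1/2,  σ² = 7/10 − (1/2)² = 9/20
E[X_7] = 14 + 7·(1/2) = 35/2


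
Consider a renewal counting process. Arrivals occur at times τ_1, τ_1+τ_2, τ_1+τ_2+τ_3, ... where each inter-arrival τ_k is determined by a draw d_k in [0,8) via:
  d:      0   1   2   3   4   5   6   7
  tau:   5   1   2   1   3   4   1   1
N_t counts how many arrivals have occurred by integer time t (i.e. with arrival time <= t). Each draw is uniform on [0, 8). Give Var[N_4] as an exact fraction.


4743/4096

Inter-arrival values over d=0..7: [5, 1, 2, 1, 3, 4, 1, 1]
Each d has probability 1/8, so the pmf of τ is: f(1) = 1/2, f(2) = 1/8, f(3) = 1/8, f(4) = 1/8, f(5) = 1/8
Let p_n(j) = P(N_n = j), with p_0 = [1]. Condition on τ_1: p_n(0) = P(τ > n), and for j >= 1, p_n(j) = Σ_{k<=n} f(k)·p_{n−k}(j−1)
p_1 = [1/2, 1/2]  (j = 0..1)
p_2 = [3/8, 3/8, 1/4]  (j = 0..2)
p_3 = [1/4, 3/8, 1/4, 1/8]  (j = 0..3)
p_4 = [1/8, 23/64, 19/64, 5/32, 1/16]  (j = 0..4)
E[N_4] = Σ j·p_4(j) = 107/64;  E[N_4²] = Σ j²·p_4(j) = 253/64
Var[N_4] = 253/64 − (107/64)² = 4743/4096


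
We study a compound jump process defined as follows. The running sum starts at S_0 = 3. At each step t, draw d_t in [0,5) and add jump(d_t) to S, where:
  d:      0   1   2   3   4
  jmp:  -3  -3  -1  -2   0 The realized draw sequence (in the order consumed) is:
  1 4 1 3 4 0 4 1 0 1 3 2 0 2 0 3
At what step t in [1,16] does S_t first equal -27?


t=0: S=3, d=1, jump=-3, S_1=0
t=1: S=0, d=4, jump=0, S_2=0
t=2: S=0, d=1, jump=-3, S_3=-3
t=3: S=-3, d=3, jump=-2, S_4=-5
t=4: S=-5, d=4, jump=0, S_5=-5
t=5: S=-5, d=0, jump=-3, S_6=-8
t=6: S=-8, d=4, jump=0, S_7=-8
t=7: S=-8, d=1, jump=-3, S_8=-11
t=8: S=-11, d=0, jump=-3, S_9=-14
t=9: S=-14, d=1, jump=-3, S_10=-17
t=10: S=-17, d=3, jump=-2, S_11=-19
t=11: S=-19, d=2, jump=-1, S_12=-20
t=12: S=-20, d=0, jump=-3, S_13=-23
t=13: S=-23, d=2, jump=-1, S_14=-24
t=14: S=-24, d=0, jump=-3, S_15=-27
t=15: S=-27, d=3, jump=-2, S_16=-29

15


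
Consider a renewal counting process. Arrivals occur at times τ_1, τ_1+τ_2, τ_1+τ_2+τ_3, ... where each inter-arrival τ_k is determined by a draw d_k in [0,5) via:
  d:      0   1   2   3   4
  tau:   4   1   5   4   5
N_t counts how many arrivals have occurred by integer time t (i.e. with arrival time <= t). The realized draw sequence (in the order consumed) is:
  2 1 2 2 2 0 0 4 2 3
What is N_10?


draw d_1=2: τ_1=5, arrival time A_1=5
draw d_2=1: τ_2=1, arrival time A_2=6
draw d_3=2: τ_3=5, arrival time A_3=11
draw d_4=2: τ_4=5, arrival time A_4=16
draw d_5=2: τ_5=5, arrival time A_5=21
draw d_6=0: τ_6=4, arrival time A_6=25
draw d_7=0: τ_7=4, arrival time A_7=29
draw d_8=4: τ_8=5, arrival time A_8=34
draw d_9=2: τ_9=5, arrival time A_9=39
draw d_10=3: τ_10=4, arrival time A_10=43
N_t over t=0..10: 0:0 1:0 2:0 3:0 4:0 5:1 6:2 7:2 8:2 9:2 10:2

2


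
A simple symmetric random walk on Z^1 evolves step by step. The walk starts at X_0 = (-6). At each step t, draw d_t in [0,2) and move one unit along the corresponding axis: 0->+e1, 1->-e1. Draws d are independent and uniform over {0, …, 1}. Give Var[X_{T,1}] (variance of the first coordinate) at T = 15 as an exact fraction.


15

Outcome values over d=0..1: [1, -1]
Σy = 0, Σy² = 2, M = 2
μ = 0/2 = 0,  σ² = 2/2 − (0)² = 1
Independent increments: Var[X_15] = 15·σ² = 15·(1) = 15


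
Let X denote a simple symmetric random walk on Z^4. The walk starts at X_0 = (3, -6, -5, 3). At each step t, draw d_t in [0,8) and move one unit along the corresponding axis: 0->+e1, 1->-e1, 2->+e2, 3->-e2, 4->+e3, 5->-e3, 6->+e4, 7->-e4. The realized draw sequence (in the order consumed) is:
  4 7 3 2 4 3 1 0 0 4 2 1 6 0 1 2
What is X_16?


t=0: X=(3, -6, -5, 3), d=4 → +e3, X_1=(3, -6, -4, 3)
t=1: X=(3, -6, -4, 3), d=7 → -e4, X_2=(3, -6, -4, 2)
t=2: X=(3, -6, -4, 2), d=3 → -e2, X_3=(3, -7, -4, 2)
t=3: X=(3, -7, -4, 2), d=2 → +e2, X_4=(3, -6, -4, 2)
t=4: X=(3, -6, -4, 2), d=4 → +e3, X_5=(3, -6, -3, 2)
t=5: X=(3, -6, -3, 2), d=3 → -e2, X_6=(3, -7, -3, 2)
t=6: X=(3, -7, -3, 2), d=1 → -e1, X_7=(2, -7, -3, 2)
t=7: X=(2, -7, -3, 2), d=0 → +e1, X_8=(3, -7, -3, 2)
t=8: X=(3, -7, -3, 2), d=0 → +e1, X_9=(4, -7, -3, 2)
t=9: X=(4, -7, -3, 2), d=4 → +e3, X_10=(4, -7, -2, 2)
t=10: X=(4, -7, -2, 2), d=2 → +e2, X_11=(4, -6, -2, 2)
t=11: X=(4, -6, -2, 2), d=1 → -e1, X_12=(3, -6, -2, 2)
t=12: X=(3, -6, -2, 2), d=6 → +e4, X_13=(3, -6, -2, 3)
t=13: X=(3, -6, -2, 3), d=0 → +e1, X_14=(4, -6, -2, 3)
t=14: X=(4, -6, -2, 3), d=1 → -e1, X_15=(3, -6, -2, 3)
t=15: X=(3, -6, -2, 3), d=2 → +e2, X_16=(3, -5, -2, 3)

(3, -5, -2, 3)


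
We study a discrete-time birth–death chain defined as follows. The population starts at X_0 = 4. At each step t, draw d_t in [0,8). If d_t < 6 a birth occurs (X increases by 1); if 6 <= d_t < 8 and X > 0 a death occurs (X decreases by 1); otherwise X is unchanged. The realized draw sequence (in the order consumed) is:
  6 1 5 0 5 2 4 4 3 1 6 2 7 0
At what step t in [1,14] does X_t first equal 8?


t=0: X=4, d=6 → death, X_1=3
t=1: X=3, d=1 → birth, X_2=4
t=2: X=4, d=5 → birth, X_3=5
t=3: X=5, d=0 → birth, X_4=6
t=4: X=6, d=5 → birth, X_5=7
t=5: X=7, d=2 → birth, X_6=8
t=6: X=8, d=4 → birth, X_7=9
t=7: X=9, d=4 → birth, X_8=10
t=8: X=10, d=3 → birth, X_9=11
t=9: X=11, d=1 → birth, X_10=12
t=10: X=12, d=6 → death, X_11=11
t=11: X=11, d=2 → birth, X_12=12
t=12: X=12, d=7 → death, X_13=11
t=13: X=11, d=0 → birth, X_14=12

6


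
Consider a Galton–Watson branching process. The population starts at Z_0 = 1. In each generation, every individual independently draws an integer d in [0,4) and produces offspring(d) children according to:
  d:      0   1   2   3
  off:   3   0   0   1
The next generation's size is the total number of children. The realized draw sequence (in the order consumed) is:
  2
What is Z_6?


gen 0: Z_0=1, draws=[2], offspring=[0], Z_1=0
gen 1: Z_1=0, draws=[], offspring=[], Z_2=0
gen 2: Z_2=0, draws=[], offspring=[], Z_3=0
gen 3: Z_3=0, draws=[], offspring=[], Z_4=0
gen 4: Z_4=0, draws=[], offspring=[], Z_5=0
gen 5: Z_5=0, draws=[], offspring=[], Z_6=0

0


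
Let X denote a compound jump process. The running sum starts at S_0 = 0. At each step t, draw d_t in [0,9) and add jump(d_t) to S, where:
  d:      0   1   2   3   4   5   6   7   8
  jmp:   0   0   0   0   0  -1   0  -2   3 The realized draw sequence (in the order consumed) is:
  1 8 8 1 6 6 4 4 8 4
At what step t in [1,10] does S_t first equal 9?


t=0: S=0, d=1, jump=0, S_1=0
t=1: S=0, d=8, jump=3, S_2=3
t=2: S=3, d=8, jump=3, S_3=6
t=3: S=6, d=1, jump=0, S_4=6
t=4: S=6, d=6, jump=0, S_5=6
t=5: S=6, d=6, jump=0, S_6=6
t=6: S=6, d=4, jump=0, S_7=6
t=7: S=6, d=4, jump=0, S_8=6
t=8: S=6, d=8, jump=3, S_9=9
t=9: S=9, d=4, jump=0, S_10=9

9


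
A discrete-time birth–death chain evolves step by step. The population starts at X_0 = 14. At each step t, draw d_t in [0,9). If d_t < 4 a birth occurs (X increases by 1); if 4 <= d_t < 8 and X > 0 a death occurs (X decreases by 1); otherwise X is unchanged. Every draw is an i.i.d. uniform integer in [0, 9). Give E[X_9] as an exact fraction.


X can drop by at most 1 per step and X_0 = 14 > T = 9, so X_t >= 14 − t >= 5 > 0 for every t <= 9: the floor at 0 (the 'and X > 0' condition) never binds. Hence X_9 = X_0 + Σ_{t<9} Y_t with i.i.d. increments Y_t = y(d_t) ∈ {+1, −1, 0}.
Outcome values over d=0..8: [1, 1, 1, 1, -1, -1, -1, -1, 0]
Σy = 0, Σy² = 8, M = 9
μ = 0/9 = 0,  σ² = 8/9 − (0)² = 8/9
E[X_9] = 14 + 9·(0) = 14

14


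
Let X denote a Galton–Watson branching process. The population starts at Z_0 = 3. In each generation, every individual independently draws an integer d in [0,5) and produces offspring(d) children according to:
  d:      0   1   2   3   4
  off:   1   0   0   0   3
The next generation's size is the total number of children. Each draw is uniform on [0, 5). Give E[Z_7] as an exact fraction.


Outcome values over d=0..4: [1, 0, 0, 0, 3]
Σy = 4, Σy² = 10, M = 5
μ = 4/5 = 4/5,  σ² = 10/5 − (4/5)² = 34/25
E[Z_0] = 3
E[Z_1] = 4/5·E[Z_0] = 12/5
E[Z_2] = 4/5·E[Z_1] = 48/25
E[Z_3] = 4/5·E[Z_2] = 192/125
E[Z_4] = 4/5·E[Z_3] = 768/625
E[Z_5] = 4/5·E[Z_4] = 3072/3125
E[Z_6] = 4/5·E[Z_5] = 12288/15625
E[Z_7] = 4/5·E[Z_6] = 49152/78125

49152/78125


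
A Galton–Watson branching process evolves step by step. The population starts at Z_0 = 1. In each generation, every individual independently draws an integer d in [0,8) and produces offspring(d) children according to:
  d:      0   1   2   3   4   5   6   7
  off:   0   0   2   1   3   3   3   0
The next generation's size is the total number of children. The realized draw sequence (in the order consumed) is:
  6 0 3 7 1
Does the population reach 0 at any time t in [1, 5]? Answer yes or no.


gen 0: Z_0=1, draws=[6], offspring=[3], Z_1=3
gen 1: Z_1=3, draws=[0, 3, 7], offspring=[0, 1, 0], Z_2=1
gen 2: Z_2=1, draws=[1], offspring=[0], Z_3=0
gen 3: Z_3=0, draws=[], offspring=[], Z_4=0
gen 4: Z_4=0, draws=[], offspring=[], Z_5=0

yes


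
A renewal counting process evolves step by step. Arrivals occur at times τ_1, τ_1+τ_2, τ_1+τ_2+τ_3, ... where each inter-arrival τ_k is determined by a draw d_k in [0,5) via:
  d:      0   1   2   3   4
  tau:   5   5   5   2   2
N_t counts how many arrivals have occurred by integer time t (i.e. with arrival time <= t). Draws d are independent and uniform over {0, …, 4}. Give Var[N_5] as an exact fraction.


84/625

Inter-arrival values over d=0..4: [5, 5, 5, 2, 2]
Each d has probability 1/5, so the pmf of τ is: f(2) = 2/5, f(5) = 3/5
Let p_n(j) = P(N_n = j), with p_0 = [1]. Condition on τ_1: p_n(0) = P(τ > n), and for j >= 1, p_n(j) = Σ_{k<=n} f(k)·p_{n−k}(j−1)
p_1 = [1]  (j = 0)
p_2 = [3/5, 2/5]  (j = 0..1)
p_3 = [3/5, 2/5]  (j = 0..1)
p_4 = [3/5, 6/25, 4/25]  (j = 0..2)
p_5 = [0, 21/25, 4/25]  (j = 0..2)
E[N_5] = Σ j·p_5(j) = 29/25;  E[N_5²] = Σ j²·p_5(j) = 37/25
Var[N_5] = 37/25 − (29/25)² = 84/625


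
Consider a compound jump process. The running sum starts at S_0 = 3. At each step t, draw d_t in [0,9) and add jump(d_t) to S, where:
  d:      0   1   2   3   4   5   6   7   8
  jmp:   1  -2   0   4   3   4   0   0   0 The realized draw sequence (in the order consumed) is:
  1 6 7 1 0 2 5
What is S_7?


4

t=0: S=3, d=1, jump=-2, S_1=1
t=1: S=1, d=6, jump=0, S_2=1
t=2: S=1, d=7, jump=0, S_3=1
t=3: S=1, d=1, jump=-2, S_4=-1
t=4: S=-1, d=0, jump=1, S_5=0
t=5: S=0, d=2, jump=0, S_6=0
t=6: S=0, d=5, jump=4, S_7=4


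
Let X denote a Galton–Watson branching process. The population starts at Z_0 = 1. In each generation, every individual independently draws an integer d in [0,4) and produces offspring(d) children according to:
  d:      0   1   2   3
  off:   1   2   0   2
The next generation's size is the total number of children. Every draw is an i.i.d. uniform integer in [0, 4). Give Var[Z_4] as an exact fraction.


Outcome values over d=0..3: [1, 2, 0, 2]
Σy = 5, Σy² = 9, M = 4
μ = 5/4 = 5/4,  σ² = 9/4 − (5/4)² = 11/16
V_0 = 0, E_0 = 1
V_1 = 11/16·E_0 + (5/4)²·V_0 = 11/16;  E_1 = 5/4
V_2 = 11/16·E_1 + (5/4)²·V_1 = 495/256;  E_2 = 25/16
V_3 = 11/16·E_2 + (5/4)²·V_2 = 16775/4096;  E_3 = 125/64
V_4 = 11/16·E_3 + (5/4)²·V_3 = 507375/65536;  E_4 = 625/256

507375/65536


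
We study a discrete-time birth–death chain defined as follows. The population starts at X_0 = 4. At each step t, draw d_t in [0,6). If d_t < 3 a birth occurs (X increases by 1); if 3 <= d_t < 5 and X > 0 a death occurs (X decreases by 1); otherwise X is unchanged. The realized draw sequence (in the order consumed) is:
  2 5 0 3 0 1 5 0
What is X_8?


8

t=0: X=4, d=2 → birth, X_1=5
t=1: X=5, d=5 → hold, X_2=5
t=2: X=5, d=0 → birth, X_3=6
t=3: X=6, d=3 → death, X_4=5
t=4: X=5, d=0 → birth, X_5=6
t=5: X=6, d=1 → birth, X_6=7
t=6: X=7, d=5 → hold, X_7=7
t=7: X=7, d=0 → birth, X_8=8


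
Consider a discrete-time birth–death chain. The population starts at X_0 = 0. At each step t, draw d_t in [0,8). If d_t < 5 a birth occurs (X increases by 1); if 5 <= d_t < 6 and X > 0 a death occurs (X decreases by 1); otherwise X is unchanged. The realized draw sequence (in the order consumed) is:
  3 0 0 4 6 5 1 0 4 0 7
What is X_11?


t=0: X=0, d=3 → birth, X_1=1
t=1: X=1, d=0 → birth, X_2=2
t=2: X=2, d=0 → birth, X_3=3
t=3: X=3, d=4 → birth, X_4=4
t=4: X=4, d=6 → hold, X_5=4
t=5: X=4, d=5 → death, X_6=3
t=6: X=3, d=1 → birth, X_7=4
t=7: X=4, d=0 → birth, X_8=5
t=8: X=5, d=4 → birth, X_9=6
t=9: X=6, d=0 → birth, X_10=7
t=10: X=7, d=7 → hold, X_11=7

7


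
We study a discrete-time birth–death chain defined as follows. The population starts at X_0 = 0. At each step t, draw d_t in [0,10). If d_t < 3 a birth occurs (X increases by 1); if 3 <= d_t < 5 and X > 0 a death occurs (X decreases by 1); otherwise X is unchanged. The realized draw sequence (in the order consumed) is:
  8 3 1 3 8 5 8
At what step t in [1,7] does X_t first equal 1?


3

t=0: X=0, d=8 → hold, X_1=0
t=1: X=0, d=3 → hold, X_2=0
t=2: X=0, d=1 → birth, X_3=1
t=3: X=1, d=3 → death, X_4=0
t=4: X=0, d=8 → hold, X_5=0
t=5: X=0, d=5 → hold, X_6=0
t=6: X=0, d=8 → hold, X_7=0


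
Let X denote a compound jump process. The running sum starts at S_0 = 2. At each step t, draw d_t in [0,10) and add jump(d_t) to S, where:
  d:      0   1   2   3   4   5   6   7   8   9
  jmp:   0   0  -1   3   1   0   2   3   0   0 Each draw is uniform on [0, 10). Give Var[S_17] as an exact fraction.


748/25

Outcome values over d=0..9: [0, 0, -1, 3, 1, 0, 2, 3, 0, 0]
Σy = 8, Σy² = 24, M = 10
μ = 8/10 = 4/5,  σ² = 24/10 − (4/5)² = 44/25
Independent increments: Var[S_17] = 17·σ² = 17·(44/25) = 748/25


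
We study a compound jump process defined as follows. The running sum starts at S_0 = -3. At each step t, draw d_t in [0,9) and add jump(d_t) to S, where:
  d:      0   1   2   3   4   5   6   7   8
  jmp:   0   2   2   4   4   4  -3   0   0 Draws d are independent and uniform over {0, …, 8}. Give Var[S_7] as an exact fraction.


Outcome values over d=0..8: [0, 2, 2, 4, 4, 4, -3, 0, 0]
Σy = 13, Σy² = 65, M = 9
μ = 13/9 = 13/9,  σ² = 65/9 − (13/9)² = 416/81
Independent increments: Var[S_7] = 7·σ² = 7·(416/81) = 2912/81

2912/81


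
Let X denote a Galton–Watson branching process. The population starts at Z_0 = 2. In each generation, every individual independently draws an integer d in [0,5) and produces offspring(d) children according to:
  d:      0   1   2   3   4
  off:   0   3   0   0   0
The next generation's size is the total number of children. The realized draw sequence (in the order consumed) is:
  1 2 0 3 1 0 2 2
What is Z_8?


0

gen 0: Z_0=2, draws=[1, 2], offspring=[3, 0], Z_1=3
gen 1: Z_1=3, draws=[0, 3, 1], offspring=[0, 0, 3], Z_2=3
gen 2: Z_2=3, draws=[0, 2, 2], offspring=[0, 0, 0], Z_3=0
gen 3: Z_3=0, draws=[], offspring=[], Z_4=0
gen 4: Z_4=0, draws=[], offspring=[], Z_5=0
gen 5: Z_5=0, draws=[], offspring=[], Z_6=0
gen 6: Z_6=0, draws=[], offspring=[], Z_7=0
gen 7: Z_7=0, draws=[], offspring=[], Z_8=0


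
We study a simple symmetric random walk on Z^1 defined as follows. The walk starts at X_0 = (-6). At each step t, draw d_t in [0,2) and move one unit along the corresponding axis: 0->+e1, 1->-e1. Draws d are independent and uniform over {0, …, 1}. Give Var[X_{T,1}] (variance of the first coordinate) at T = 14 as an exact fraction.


Outcome values over d=0..1: [1, -1]
Σy = 0, Σy² = 2, M = 2
μ = 0/2 = 0,  σ² = 2/2 − (0)² = 1
Independent increments: Var[X_14] = 14·σ² = 14·(1) = 14

14


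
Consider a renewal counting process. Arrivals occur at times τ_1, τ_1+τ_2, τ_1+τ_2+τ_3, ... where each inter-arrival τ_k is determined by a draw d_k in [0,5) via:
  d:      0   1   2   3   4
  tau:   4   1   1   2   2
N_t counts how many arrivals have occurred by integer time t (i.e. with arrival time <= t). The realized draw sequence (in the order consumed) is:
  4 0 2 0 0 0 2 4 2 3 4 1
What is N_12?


4

draw d_1=4: τ_1=2, arrival time A_1=2
draw d_2=0: τ_2=4, arrival time A_2=6
draw d_3=2: τ_3=1, arrival time A_3=7
draw d_4=0: τ_4=4, arrival time A_4=11
draw d_5=0: τ_5=4, arrival time A_5=15
draw d_6=0: τ_6=4, arrival time A_6=19
draw d_7=2: τ_7=1, arrival time A_7=20
draw d_8=4: τ_8=2, arrival time A_8=22
draw d_9=2: τ_9=1, arrival time A_9=23
draw d_10=3: τ_10=2, arrival time A_10=25
draw d_11=4: τ_11=2, arrival time A_11=27
draw d_12=1: τ_12=1, arrival time A_12=28
N_t over t=0..12: 0:0 1:0 2:1 3:1 4:1 5:1 6:2 7:3 8:3 9:3 10:3 11:4 12:4


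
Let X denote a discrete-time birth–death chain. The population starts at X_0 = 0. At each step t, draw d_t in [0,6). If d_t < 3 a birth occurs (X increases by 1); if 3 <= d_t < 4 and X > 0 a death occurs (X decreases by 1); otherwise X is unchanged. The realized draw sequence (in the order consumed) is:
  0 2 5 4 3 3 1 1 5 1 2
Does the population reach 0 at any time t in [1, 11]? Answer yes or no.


yes

t=0: X=0, d=0 → birth, X_1=1
t=1: X=1, d=2 → birth, X_2=2
t=2: X=2, d=5 → hold, X_3=2
t=3: X=2, d=4 → hold, X_4=2
t=4: X=2, d=3 → death, X_5=1
t=5: X=1, d=3 → death, X_6=0
t=6: X=0, d=1 → birth, X_7=1
t=7: X=1, d=1 → birth, X_8=2
t=8: X=2, d=5 → hold, X_9=2
t=9: X=2, d=1 → birth, X_10=3
t=10: X=3, d=2 → birth, X_11=4


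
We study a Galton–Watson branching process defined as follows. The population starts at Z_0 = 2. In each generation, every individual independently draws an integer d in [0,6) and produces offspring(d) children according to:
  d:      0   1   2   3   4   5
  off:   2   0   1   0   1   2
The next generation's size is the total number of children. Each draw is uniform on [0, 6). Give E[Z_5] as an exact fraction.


Outcome values over d=0..5: [2, 0, 1, 0, 1, 2]
Σy = 6, Σy² = 10, M = 6
μ = 6/6 = 1,  σ² = 10/6 − (1)² = 2/3
E[Z_0] = 2
E[Z_1] = 1·E[Z_0] = 2
E[Z_2] = 1·E[Z_1] = 2
E[Z_3] = 1·E[Z_2] = 2
E[Z_4] = 1·E[Z_3] = 2
E[Z_5] = 1·E[Z_4] = 2

2


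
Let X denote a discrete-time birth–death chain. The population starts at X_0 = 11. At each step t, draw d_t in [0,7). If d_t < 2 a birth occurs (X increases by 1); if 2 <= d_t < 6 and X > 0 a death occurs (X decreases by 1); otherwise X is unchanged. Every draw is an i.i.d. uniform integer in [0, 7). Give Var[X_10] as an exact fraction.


380/49

X can drop by at most 1 per step and X_0 = 11 > T = 10, so X_t >= 11 − t >= 1 > 0 for every t <= 10: the floor at 0 (the 'and X > 0' condition) never binds. Hence X_10 = X_0 + Σ_{t<10} Y_t with i.i.d. increments Y_t = y(d_t) ∈ {+1, −1, 0}.
Outcome values over d=0..6: [1, 1, -1, -1, -1, -1, 0]
Σy = -2, Σy² = 6, M = 7
μ = -2/7 = -2/7,  σ² = 6/7 − (-2/7)² = 38/49
Independent increments: Var[X_10] = 10·σ² = 10·(38/49) = 380/49


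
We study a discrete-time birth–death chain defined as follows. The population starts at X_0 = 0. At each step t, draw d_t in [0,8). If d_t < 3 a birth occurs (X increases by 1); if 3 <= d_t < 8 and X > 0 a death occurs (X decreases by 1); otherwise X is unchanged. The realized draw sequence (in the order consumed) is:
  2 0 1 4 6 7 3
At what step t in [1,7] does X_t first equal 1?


t=0: X=0, d=2 → birth, X_1=1
t=1: X=1, d=0 → birth, X_2=2
t=2: X=2, d=1 → birth, X_3=3
t=3: X=3, d=4 → death, X_4=2
t=4: X=2, d=6 → death, X_5=1
t=5: X=1, d=7 → death, X_6=0
t=6: X=0, d=3 → hold, X_7=0

1


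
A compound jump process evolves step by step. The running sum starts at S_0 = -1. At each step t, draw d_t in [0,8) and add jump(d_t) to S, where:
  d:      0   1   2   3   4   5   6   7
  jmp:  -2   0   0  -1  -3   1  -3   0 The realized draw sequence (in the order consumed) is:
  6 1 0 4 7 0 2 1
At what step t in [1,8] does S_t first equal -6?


3

t=0: S=-1, d=6, jump=-3, S_1=-4
t=1: S=-4, d=1, jump=0, S_2=-4
t=2: S=-4, d=0, jump=-2, S_3=-6
t=3: S=-6, d=4, jump=-3, S_4=-9
t=4: S=-9, d=7, jump=0, S_5=-9
t=5: S=-9, d=0, jump=-2, S_6=-11
t=6: S=-11, d=2, jump=0, S_7=-11
t=7: S=-11, d=1, jump=0, S_8=-11


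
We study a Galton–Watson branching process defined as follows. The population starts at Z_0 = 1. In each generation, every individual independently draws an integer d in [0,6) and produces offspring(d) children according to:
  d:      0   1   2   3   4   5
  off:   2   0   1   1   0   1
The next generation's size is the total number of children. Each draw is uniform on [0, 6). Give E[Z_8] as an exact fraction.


Outcome values over d=0..5: [2, 0, 1, 1, 0, 1]
Σy = 5, Σy² = 7, M = 6
μ = 5/6 = 5/6,  σ² = 7/6 − (5/6)² = 17/36
E[Z_0] = 1
E[Z_1] = 5/6·E[Z_0] = 5/6
E[Z_2] = 5/6·E[Z_1] = 25/36
E[Z_3] = 5/6·E[Z_2] = 125/216
E[Z_4] = 5/6·E[Z_3] = 625/1296
E[Z_5] = 5/6·E[Z_4] = 3125/7776
E[Z_6] = 5/6·E[Z_5] = 15625/46656
E[Z_7] = 5/6·E[Z_6] = 78125/279936
E[Z_8] = 5/6·E[Z_7] = 390625/1679616

390625/1679616


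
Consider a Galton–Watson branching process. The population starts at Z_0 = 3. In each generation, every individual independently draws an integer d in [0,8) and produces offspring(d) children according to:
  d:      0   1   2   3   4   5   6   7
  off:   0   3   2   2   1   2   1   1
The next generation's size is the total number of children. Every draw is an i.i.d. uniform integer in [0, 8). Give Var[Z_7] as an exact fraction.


13509099/16384

Outcome values over d=0..7: [0, 3, 2, 2, 1, 2, 1, 1]
Σy = 12, Σy² = 24, M = 8
μ = 12/8 = 3/2,  σ² = 24/8 − (3/2)² = 3/4
V_0 = 0, E_0 = 3
V_1 = 3/4·E_0 + (3/2)²·V_0 = 9/4;  E_1 = 9/2
V_2 = 3/4·E_1 + (3/2)²·V_1 = 135/16;  E_2 = 27/4
V_3 = 3/4·E_2 + (3/2)²·V_2 = 1539/64;  E_3 = 81/8
V_4 = 3/4·E_3 + (3/2)²·V_3 = 15795/256;  E_4 = 243/16
V_5 = 3/4·E_4 + (3/2)²·V_4 = 153819/1024;  E_5 = 729/32
V_6 = 3/4·E_5 + (3/2)²·V_5 = 1454355/4096;  E_6 = 2187/64
V_7 = 3/4·E_6 + (3/2)²·V_6 = 13509099/16384;  E_7 = 6561/128


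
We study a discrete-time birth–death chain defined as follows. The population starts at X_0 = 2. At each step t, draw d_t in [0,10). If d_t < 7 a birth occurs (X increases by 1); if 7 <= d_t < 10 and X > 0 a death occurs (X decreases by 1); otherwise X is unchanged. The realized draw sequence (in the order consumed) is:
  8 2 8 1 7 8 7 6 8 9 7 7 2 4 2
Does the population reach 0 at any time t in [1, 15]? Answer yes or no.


t=0: X=2, d=8 → death, X_1=1
t=1: X=1, d=2 → birth, X_2=2
t=2: X=2, d=8 → death, X_3=1
t=3: X=1, d=1 → birth, X_4=2
t=4: X=2, d=7 → death, X_5=1
t=5: X=1, d=8 → death, X_6=0
t=6: X=0, d=7 → hold, X_7=0
t=7: X=0, d=6 → birth, X_8=1
t=8: X=1, d=8 → death, X_9=0
t=9: X=0, d=9 → hold, X_10=0
t=10: X=0, d=7 → hold, X_11=0
t=11: X=0, d=7 → hold, X_12=0
t=12: X=0, d=2 → birth, X_13=1
t=13: X=1, d=4 → birth, X_14=2
t=14: X=2, d=2 → birth, X_15=3

yes


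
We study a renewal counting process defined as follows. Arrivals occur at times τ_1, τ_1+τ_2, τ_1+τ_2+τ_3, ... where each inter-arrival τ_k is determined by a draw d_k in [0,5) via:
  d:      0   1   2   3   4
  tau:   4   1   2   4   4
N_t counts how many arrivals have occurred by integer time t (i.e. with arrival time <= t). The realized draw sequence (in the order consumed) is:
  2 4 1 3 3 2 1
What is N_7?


3

draw d_1=2: τ_1=2, arrival time A_1=2
draw d_2=4: τ_2=4, arrival time A_2=6
draw d_3=1: τ_3=1, arrival time A_3=7
draw d_4=3: τ_4=4, arrival time A_4=11
draw d_5=3: τ_5=4, arrival time A_5=15
draw d_6=2: τ_6=2, arrival time A_6=17
draw d_7=1: τ_7=1, arrival time A_7=18
N_t over t=0..7: 0:0 1:0 2:1 3:1 4:1 5:1 6:2 7:3
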